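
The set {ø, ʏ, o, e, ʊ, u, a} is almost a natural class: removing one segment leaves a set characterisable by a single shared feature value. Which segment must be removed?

a

The remaining segments after removing /a/ share [−low]; /a/ (low unrounded vowel) is [+low]. For every other candidate removal, the leftover set fails to share any single feature value that the removed segment lacks.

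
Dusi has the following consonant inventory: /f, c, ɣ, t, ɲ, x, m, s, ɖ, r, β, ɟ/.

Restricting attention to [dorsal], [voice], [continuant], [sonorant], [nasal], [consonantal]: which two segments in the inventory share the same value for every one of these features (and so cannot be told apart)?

f, s

Both /f/ and /s/ are [-dorsal], [-voice], [+continuant], [-sonorant], [-nasal], [+consonantal]. Since the list omits [labial] and [coronal] — which do distinguish the voiceless labiodental fricative from the voiceless alveolar fricative — this pair collapses; all other pairs remain distinct.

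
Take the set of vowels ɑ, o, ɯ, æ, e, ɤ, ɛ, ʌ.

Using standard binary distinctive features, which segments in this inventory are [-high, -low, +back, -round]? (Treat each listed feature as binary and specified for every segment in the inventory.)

ɤ, ʌ

Eliminate segments failing any feature: /ɑ, æ/ are [+low]; /o/ is [+round]; /ɯ/ is [+high]; /e, ɛ/ are [-back]. The remaining /ɤ, ʌ/ satisfy [-high], [-low], [+back], [-round].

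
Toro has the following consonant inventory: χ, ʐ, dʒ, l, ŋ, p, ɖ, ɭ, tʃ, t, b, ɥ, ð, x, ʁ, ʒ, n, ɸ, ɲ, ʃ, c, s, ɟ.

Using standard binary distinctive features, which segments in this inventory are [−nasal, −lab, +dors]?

The [−nasal] segments are /χ, ʐ, dʒ, l, p, ɖ, ɭ, tʃ, t, b, ɥ, ð, x, ʁ, ʒ, ɸ, ʃ, c, s, ɟ/.
Within that set, [−labial] gives /χ, ʐ, dʒ, l, ɖ, ɭ, tʃ, t, ð, x, ʁ, ʒ, ʃ, c, s, ɟ/.
Among these, [+dorsal] leaves /χ, x, ʁ, c, ɟ/.

χ, x, ʁ, c, ɟ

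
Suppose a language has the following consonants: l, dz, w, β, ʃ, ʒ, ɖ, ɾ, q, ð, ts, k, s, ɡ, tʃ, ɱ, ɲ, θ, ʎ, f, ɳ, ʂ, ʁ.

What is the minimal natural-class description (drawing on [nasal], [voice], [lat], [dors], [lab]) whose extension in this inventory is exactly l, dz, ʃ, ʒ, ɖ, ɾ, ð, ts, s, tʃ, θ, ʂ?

[−nasal, −lab, −dors]

/l, dz, ʃ, ʒ, ɖ, ɾ, ð, ts, s, tʃ, θ, ʂ/ are all [−nasal], [−labial], [−dorsal], and no other segment in the inventory matches all three values. Dropping any one of them over-generates: [−labial, −dorsal] alone would also admit /ɳ/; [−nasal, −dorsal] alone would also admit /β, f/; [−nasal, −labial] alone would also admit /q, k, ɡ, ʎ, …/. No other combination of two listed features picks out exactly this set either, so fewer than three features will not do.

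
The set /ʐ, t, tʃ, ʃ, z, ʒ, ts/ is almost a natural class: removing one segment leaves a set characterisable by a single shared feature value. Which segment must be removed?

t

/ʐ, ʒ, ts, tʃ, ʃ, z/ are all [+strident], but /t/ (voiceless alveolar stop) is [−strident]. No other single segment can be removed to leave a set sharing one feature value that the removed segment lacks, so /t/ is the odd one out.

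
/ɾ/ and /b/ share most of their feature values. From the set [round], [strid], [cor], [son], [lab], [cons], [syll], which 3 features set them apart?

/ɾ/ (alveolar tap) and /b/ (voiced bilabial stop) agree on [−round], [−strident], [+consonantal], [−syllabic]. They differ on [sonorant] (/ɾ/ [+], /b/ [−]), [labial] (/ɾ/ [−], /b/ [+]), [coronal] (/ɾ/ [+], /b/ [−]).

[sonorant], [labial], [coronal]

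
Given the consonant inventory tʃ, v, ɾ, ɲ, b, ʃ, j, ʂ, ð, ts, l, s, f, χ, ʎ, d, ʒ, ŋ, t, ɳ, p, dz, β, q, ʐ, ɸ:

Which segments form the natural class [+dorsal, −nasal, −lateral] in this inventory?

j, χ, q

The [+dorsal] segments are /ɲ, j, χ, ʎ, ŋ, q/.
Within that set, [−nasal] gives /j, χ, ʎ, q/.
Intersecting with [−lateral] leaves /j, χ, q/.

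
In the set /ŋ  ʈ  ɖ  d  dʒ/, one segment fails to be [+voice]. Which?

ʈ

/ʈ/ is the voiceless retroflex stop, which is [−voice]; the rest — /d, ɖ, ŋ, dʒ/ — are [+voice].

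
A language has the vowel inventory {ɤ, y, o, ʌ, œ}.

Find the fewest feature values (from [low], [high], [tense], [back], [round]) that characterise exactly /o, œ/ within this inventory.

Every target segment is [−high], [+round]; each remaining inventory member fails at least one of these. Each conjunct is needed — [+round] alone would also admit /y/; [−high] alone would also admit /ɤ, ʌ/ — and no other single listed feature has exactly this extension, so two is the minimum.

[−high, +round]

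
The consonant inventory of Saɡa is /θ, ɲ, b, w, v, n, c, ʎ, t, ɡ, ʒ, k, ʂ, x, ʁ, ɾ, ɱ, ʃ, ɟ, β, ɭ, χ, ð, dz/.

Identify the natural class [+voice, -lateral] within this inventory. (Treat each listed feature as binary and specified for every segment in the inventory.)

Checking each segment against [+voice], [-lateral]: /ɲ/ (palatal nasal), /b/ (voiced bilabial stop), /w/ (labial-velar glide), /v/ (voiced labiodental fricative), /n/ (alveolar nasal), /ɡ/ (voiced velar stop), among others, satisfy every feature; every other segment in the inventory fails at least one.

ɲ, b, w, v, n, ɡ, ʒ, ʁ, ɾ, ɱ, ɟ, β, ð, dz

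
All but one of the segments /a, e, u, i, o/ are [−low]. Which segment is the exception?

Every segment except /a/ is [−low]. /a/ (low unrounded vowel) is [+low], so it is the exception.

a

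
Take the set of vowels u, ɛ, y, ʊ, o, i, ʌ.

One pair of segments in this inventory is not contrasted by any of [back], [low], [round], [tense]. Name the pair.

/o/ (mid back rounded tense vowel) and /u/ (high back rounded tense vowel) are both [+back], [−low], [+round], [+tense], so none of the listed features separates them. (They do differ in [high], which is not among the given features.) Every other pair in the inventory differs on at least one listed feature.

o, u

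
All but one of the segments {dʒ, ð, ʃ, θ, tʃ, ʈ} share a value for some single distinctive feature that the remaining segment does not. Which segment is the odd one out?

[distributed] groups all but one: /tʃ, dʒ, ʃ, θ, ð/ share [+distributed] while /ʈ/ (voiceless retroflex stop) alone is [−distributed]. Removing any other segment would not leave a single-feature class that excludes it.

ʈ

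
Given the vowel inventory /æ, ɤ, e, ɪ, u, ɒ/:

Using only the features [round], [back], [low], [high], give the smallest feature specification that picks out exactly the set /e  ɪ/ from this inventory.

[−low, −back]

Every target segment is [−low], [−back]; each remaining inventory member fails at least one of these. Each conjunct is needed — [−back] alone would also admit /æ/; [−low] alone would also admit /ɤ, u/ — and no other single listed feature has exactly this extension, so two is the minimum.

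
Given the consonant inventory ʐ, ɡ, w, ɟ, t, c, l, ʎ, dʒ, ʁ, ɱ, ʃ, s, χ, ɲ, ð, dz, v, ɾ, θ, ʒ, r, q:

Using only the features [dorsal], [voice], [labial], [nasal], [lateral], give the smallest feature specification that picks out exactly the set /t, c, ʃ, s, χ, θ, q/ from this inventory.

[-voice]

/t, c, ʃ, s, χ, θ, q/ are exactly the [-voice] segments in the inventory, so a single feature suffices.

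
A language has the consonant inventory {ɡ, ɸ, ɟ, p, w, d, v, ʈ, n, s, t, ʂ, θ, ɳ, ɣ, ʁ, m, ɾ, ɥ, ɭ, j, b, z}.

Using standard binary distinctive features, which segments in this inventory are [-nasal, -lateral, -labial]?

Eliminate segments failing any feature: /ɸ, p, w, v, ɥ, b/ are [+labial]; /n, ɳ, m/ are [+nasal]; /ɭ/ is [+lateral]. The remaining /ɡ, ɟ, d, ʈ, s, t, ʂ, θ, ɣ, ʁ, ɾ, j, z/ satisfy [-nasal], [-lateral], [-labial].

ɡ, ɟ, d, ʈ, s, t, ʂ, θ, ɣ, ʁ, ɾ, j, z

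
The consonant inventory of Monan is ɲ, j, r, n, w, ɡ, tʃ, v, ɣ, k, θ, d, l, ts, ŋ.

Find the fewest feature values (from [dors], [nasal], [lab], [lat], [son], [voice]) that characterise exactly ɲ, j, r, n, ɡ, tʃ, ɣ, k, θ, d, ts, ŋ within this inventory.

[−lat, −lab]

Every target segment is [−lateral], [−labial]; each remaining inventory member fails at least one of these. Each conjunct is needed — [−labial] alone would also admit /l/; [−lateral] alone would also admit /w, v/ — and no other single listed feature has exactly this extension, so two is the minimum.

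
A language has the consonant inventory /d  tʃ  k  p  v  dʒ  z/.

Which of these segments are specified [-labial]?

The [-labial] segments here are /d, tʃ, k, dʒ, z/; the remaining /p, v/ are [+labial].

d, tʃ, k, dʒ, z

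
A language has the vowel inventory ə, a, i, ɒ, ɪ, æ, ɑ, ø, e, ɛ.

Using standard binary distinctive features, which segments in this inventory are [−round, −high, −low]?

Among the inventory, the [−round] segments are /ə, a, i, ɪ, æ, ɑ, e, ɛ/.
Of those, [−high] gives /ə, a, æ, ɑ, e, ɛ/.
Then [−low] leaves /ə, e, ɛ/.

ə, e, ɛ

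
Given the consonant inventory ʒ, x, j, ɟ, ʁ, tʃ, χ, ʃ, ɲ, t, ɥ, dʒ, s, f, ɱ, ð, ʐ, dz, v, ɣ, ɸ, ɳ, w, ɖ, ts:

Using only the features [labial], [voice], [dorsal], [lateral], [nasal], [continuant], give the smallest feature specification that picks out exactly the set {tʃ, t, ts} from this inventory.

[−voice, −continuant]

The class [−voice], [−continuant] has exactly /tʃ, t, ts/ as its extension in this inventory. No smaller conjunction from the listed features achieves this: [−continuant] alone would also admit /ɟ, ɲ, dʒ, ɱ, …/; [−voice] alone would also admit /x, χ, ʃ, s, …/; and checking the remaining single features turns up none with this extension.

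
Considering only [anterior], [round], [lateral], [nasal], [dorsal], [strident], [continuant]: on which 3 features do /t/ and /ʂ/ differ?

[continuant], [strident], [anterior]

/t/ is the voiceless alveolar stop and /ʂ/ is the voiceless retroflex fricative. Both are [-round], [-lateral], [-nasal], [-dorsal]. /t/ is [-continuant] while /ʂ/ is [+continuant]; /t/ is [-strident] while /ʂ/ is [+strident]; /t/ is [+anterior] while /ʂ/ is [-anterior], so the distinguishing features are [continuant], [strident], [anterior].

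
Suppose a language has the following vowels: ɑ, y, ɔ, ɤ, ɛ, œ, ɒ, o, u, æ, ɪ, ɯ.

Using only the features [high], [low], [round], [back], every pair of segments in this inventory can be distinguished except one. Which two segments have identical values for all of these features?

Both /ɔ/ and /o/ are [−high], [−low], [+round], [+back]. Since the list omits [tense] — which does distinguish the mid back rounded lax vowel from the mid back rounded tense vowel — this pair collapses; all other pairs remain distinct.

ɔ, o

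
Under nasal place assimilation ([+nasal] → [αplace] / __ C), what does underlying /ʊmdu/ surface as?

In /ʊmdu/, the nasal /m/ precedes /d/, which is [+coronal]. The nasal assimilates in place, becoming the [+coronal] nasal /n/. The surface form is [ʊndu].

[ʊndu]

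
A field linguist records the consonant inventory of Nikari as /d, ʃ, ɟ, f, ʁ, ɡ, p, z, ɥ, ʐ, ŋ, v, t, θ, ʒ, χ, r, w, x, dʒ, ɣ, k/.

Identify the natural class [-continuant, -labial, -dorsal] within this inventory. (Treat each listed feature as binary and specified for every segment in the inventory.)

Eliminate segments failing any feature: /ʃ, f, ʁ, z, ɥ, ʐ, v, θ, ʒ, χ, r, w, x, ɣ/ are [+continuant]; /ɟ, ɡ, ŋ, k/ are [+dorsal]; /p/ is [+labial]. The remaining /d, t, dʒ/ satisfy [-continuant], [-labial], [-dorsal].

d, t, dʒ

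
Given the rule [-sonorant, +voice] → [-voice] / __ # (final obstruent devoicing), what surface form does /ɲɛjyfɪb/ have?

[ɲɛjyfɪp]

/b/ satisfies [-sonorant, +voice] and sits in __ #. The [-voice] counterpart of the voiced bilabial stop is /p/. Other segments in /ɲɛjyfɪb/ either fail the structural description or are not in the environment, so the surface form is [ɲɛjyfɪp].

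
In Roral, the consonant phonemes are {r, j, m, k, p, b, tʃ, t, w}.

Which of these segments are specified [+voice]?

r, j, m, b, w

The [+voice] segments here are /r, j, m, b, w/; the remaining /k, p, tʃ, t/ are [−voice].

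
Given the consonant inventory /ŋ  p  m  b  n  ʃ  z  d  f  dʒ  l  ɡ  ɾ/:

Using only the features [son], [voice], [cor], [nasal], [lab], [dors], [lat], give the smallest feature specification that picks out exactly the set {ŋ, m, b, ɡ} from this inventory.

Every target segment is [+voice], [-coronal]; each remaining inventory member fails at least one of these. Each conjunct is needed — [-coronal] alone would also admit /p, f/; [+voice] alone would also admit /n, z, d, dʒ, …/ — and no other single listed feature has exactly this extension, so two is the minimum.

[+voice, -cor]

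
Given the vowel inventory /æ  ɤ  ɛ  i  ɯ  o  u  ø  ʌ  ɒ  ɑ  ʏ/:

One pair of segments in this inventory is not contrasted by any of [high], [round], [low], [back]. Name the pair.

On the given features, /ʌ/ and /ɤ/ have an identical profile: [-high], [-round], [-low], [+back]. No other two segments in the inventory coincide on all 4 features. (They do differ in [tense], which is not among the given features.)

ʌ, ɤ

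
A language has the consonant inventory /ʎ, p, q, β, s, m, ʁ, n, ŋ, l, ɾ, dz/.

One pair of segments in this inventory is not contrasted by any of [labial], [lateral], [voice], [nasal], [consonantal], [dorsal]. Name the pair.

ɾ, dz

/ɾ/ (alveolar tap) and /dz/ (voiced alveolar affricate) are both [-labial], [-lateral], [+voice], [-nasal], [+consonantal], [-dorsal], so none of the listed features separates them. (They do differ in [sonorant] and [strident], which are not among the given features.) Every other pair in the inventory differs on at least one listed feature.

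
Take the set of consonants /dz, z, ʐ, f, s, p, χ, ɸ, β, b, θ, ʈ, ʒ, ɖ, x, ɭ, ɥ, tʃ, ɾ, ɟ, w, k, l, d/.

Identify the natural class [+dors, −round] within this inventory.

χ, x, ɟ, k

Eliminate segments failing any feature: /dz, z, ʐ, f, s, p, ɸ, β, b, θ, ʈ, ʒ, ɖ, ɭ, tʃ, ɾ, l, d/ are [−dorsal]; /ɥ, w/ are [+round]. The remaining /χ, x, ɟ, k/ satisfy [+dorsal], [−round].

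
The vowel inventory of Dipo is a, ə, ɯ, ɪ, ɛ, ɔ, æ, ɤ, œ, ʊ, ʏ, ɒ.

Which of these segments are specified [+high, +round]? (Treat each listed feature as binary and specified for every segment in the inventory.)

Eliminate segments failing any feature: /a, ə, ɛ, ɔ, æ, ɤ, œ, ɒ/ are [-high]; /ɯ, ɪ/ are [-round]. The remaining /ʊ, ʏ/ satisfy [+high], [+round].

ʊ, ʏ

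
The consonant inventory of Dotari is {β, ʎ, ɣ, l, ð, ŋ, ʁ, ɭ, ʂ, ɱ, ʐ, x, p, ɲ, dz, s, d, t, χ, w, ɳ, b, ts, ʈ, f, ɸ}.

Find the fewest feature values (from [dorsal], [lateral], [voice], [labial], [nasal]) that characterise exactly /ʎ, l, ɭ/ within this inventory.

[+lateral]

Every target segment is [+lateral] and no other inventory member is, so one feature is enough.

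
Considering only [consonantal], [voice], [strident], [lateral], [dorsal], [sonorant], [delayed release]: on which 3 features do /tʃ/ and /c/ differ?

[strident], [delayed release], [dorsal]

/tʃ/ (voiceless postalveolar affricate) and /c/ (voiceless palatal stop) agree on [+consonantal], [−voice], [−lateral], [−sonorant]. They differ on [strident] (/tʃ/ [+], /c/ [−]), [delayed release] (/tʃ/ [+], /c/ [−]), [dorsal] (/tʃ/ [−], /c/ [+]).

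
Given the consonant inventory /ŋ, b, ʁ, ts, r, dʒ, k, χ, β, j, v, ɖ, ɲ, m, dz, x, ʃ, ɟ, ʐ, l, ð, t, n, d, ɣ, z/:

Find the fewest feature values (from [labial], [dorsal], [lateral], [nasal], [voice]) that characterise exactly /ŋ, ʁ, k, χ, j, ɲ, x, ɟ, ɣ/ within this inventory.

[+dorsal]

The target set is precisely the extension of [+dorsal] in this inventory.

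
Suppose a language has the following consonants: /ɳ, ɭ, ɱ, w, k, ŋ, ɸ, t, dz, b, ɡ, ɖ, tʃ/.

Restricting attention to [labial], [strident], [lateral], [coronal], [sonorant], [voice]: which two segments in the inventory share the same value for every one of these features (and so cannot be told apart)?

/ɱ/ (labiodental nasal) and /w/ (labial-velar glide) are both [+labial], [−strident], [−lateral], [−coronal], [+sonorant], [+voice], so none of the listed features separates them. (They do differ in [nasal], [continuant], [round] and [dorsal], which are not among the given features.) Every other pair in the inventory differs on at least one listed feature.

ɱ, w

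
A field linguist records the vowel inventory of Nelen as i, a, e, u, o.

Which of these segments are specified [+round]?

The [+round] segments here are /u, o/; the remaining /i, a, e/ are [-round].

u, o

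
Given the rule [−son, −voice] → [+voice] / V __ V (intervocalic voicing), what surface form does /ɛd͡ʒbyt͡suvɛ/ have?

[ɛd͡ʒbyd͡zuvɛ]

/t͡s/ satisfies [−son, −voice] and sits in V __ V. The [+voice] counterpart of the voiceless alveolar affricate is /d͡z/. Other segments in /ɛd͡ʒbyt͡suvɛ/ either fail the structural description or are not in the environment, so the surface form is [ɛd͡ʒbyd͡zuvɛ].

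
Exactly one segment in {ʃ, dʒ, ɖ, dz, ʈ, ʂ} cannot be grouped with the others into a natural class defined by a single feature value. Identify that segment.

dz

The remaining segments after removing /dz/ share [−anterior]; /dz/ (voiced alveolar affricate) is [+anterior]. For every other candidate removal, the leftover set fails to share any single feature value that the removed segment lacks.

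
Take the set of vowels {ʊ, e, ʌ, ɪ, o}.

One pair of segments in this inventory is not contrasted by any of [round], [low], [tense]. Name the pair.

/ʌ/ (mid back unrounded lax vowel) and /ɪ/ (high front unrounded lax vowel) are both [-round], [-low], [-tense], so none of the listed features separates them. (They do differ in [high] and [back], which are not among the given features.) Every other pair in the inventory differs on at least one listed feature.

ʌ, ɪ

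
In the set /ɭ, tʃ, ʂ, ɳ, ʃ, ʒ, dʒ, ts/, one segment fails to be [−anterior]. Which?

ts

/dʒ, ɭ, ɳ, ʒ, tʃ, ʃ, ʂ/ are all [−anterior]; /ts/ (voiceless alveolar affricate) is [+anterior].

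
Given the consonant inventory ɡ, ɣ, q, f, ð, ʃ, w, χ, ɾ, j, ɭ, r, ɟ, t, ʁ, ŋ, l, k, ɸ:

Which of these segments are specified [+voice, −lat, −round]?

ɡ, ɣ, ð, ɾ, j, r, ɟ, ʁ, ŋ

Checking each segment against [+voice], [−lateral], [−round]: /ɡ/ (voiced velar stop), /ɣ/ (voiced velar fricative), /ð/ (voiced dental fricative), /ɾ/ (alveolar tap), /j/ (palatal glide), /r/ (alveolar trill), among others, satisfy every feature; every other segment in the inventory fails at least one.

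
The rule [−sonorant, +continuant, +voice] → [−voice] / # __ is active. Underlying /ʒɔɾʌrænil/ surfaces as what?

The only segment in the rule's environment that also matches [−sonorant, +continuant, +voice] is /ʒ/. Applying [−voice] turns the voiced postalveolar fricative into /ʃ/ (voiceless postalveolar fricative), giving [ʃɔɾʌrænil].

[ʃɔɾʌrænil]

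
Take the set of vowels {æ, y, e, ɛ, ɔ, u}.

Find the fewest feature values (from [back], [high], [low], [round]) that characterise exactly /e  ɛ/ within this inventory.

[−low, −round]

/e, ɛ/ are all [−low], [−round], and no other segment in the inventory matches both values. Dropping any one of them over-generates: [−round] alone would also admit /æ/; [−low] alone would also admit /y, ɔ, u/. No other single listed feature picks out exactly this set either, so fewer than two features will not do.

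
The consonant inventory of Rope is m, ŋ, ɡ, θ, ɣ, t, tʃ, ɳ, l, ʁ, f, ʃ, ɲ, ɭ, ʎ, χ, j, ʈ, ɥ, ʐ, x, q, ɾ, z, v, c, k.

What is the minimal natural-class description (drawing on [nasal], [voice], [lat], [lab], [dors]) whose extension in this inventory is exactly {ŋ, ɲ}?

[+nasal, +dors]

/ŋ, ɲ/ are all [+nasal], [+dorsal], and no other segment in the inventory matches both values. Dropping any one of them over-generates: [+dorsal] alone would also admit /ɡ, ɣ, ʁ, ʎ, …/; [+nasal] alone would also admit /m, ɳ/. No other single listed feature picks out exactly this set either, so fewer than two features will not do.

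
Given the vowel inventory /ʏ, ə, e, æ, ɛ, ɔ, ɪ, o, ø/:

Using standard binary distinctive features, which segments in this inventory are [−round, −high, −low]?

Eliminate segments failing any feature: /ʏ, ɔ, o, ø/ are [+round]; /æ/ is [+low]; /ɪ/ is [+high]. The remaining /ə, e, ɛ/ satisfy [−round], [−high], [−low].

ə, e, ɛ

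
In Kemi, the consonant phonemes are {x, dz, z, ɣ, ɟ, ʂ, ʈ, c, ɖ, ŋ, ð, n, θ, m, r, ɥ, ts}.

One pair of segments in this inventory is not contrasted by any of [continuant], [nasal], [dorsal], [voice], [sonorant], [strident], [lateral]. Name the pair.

n, m

/n/ (alveolar nasal) and /m/ (bilabial nasal) are both [−continuant], [+nasal], [−dorsal], [+voice], [+sonorant], [−strident], [−lateral], so none of the listed features separates them. (They do differ in [labial] and [coronal], which are not among the given features.) Every other pair in the inventory differs on at least one listed feature.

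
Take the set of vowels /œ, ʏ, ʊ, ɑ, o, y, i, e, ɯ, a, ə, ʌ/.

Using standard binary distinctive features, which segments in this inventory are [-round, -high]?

Eliminate segments failing any feature: /œ, ʏ, ʊ, o, y/ are [+round]; /i, ɯ/ are [+high]. The remaining /ɑ, e, a, ə, ʌ/ satisfy [-round], [-high].

ɑ, e, a, ə, ʌ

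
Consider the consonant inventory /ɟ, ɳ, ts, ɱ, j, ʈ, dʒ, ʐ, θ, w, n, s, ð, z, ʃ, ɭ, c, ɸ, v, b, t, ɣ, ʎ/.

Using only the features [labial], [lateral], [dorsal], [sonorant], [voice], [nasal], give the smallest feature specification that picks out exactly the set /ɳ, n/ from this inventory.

[+nasal, -labial]

/ɳ, n/ are all [+nasal], [-labial], and no other segment in the inventory matches both values. Dropping any one of them over-generates: [-labial] alone would also admit /ɟ, ts, j, ʈ, …/; [+nasal] alone would also admit /ɱ/. No other single listed feature picks out exactly this set either, so fewer than two features will not do.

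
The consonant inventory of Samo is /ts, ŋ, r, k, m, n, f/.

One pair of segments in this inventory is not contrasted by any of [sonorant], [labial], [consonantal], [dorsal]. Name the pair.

/r/ (alveolar trill) and /n/ (alveolar nasal) are both [+sonorant], [−labial], [+consonantal], [−dorsal], so none of the listed features separates them. (They do differ in [nasal] and [continuant], which are not among the given features.) Every other pair in the inventory differs on at least one listed feature.

r, n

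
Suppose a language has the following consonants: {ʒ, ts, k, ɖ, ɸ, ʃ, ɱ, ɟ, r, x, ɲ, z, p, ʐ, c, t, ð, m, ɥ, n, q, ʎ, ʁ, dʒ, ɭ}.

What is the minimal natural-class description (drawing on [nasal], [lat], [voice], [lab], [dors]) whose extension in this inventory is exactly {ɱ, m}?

[+nasal, +lab]

The class [+nasal], [+labial] has exactly /ɱ, m/ as its extension in this inventory. No smaller conjunction from the listed features achieves this: [+labial] alone would also admit /ɸ, p, ɥ/; [+nasal] alone would also admit /ɲ, n/; and checking the remaining single features turns up none with this extension.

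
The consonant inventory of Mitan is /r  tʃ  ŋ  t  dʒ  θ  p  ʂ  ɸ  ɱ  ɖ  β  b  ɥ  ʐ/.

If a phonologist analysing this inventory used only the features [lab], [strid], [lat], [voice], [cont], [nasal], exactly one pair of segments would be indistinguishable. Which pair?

ɥ, β

Both /ɥ/ and /β/ are [+labial], [−strident], [−lateral], [+voice], [+continuant], [−nasal]. Since the list omits [sonorant], [round] and [dorsal] — which do distinguish the labial-palatal glide from the voiced bilabial fricative — this pair collapses; all other pairs remain distinct.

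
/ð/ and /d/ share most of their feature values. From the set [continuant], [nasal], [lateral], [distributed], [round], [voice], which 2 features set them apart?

[continuant], [distributed]

The two segments share [−nasal], [−lateral], [−round], [+voice]. The only features from the list on which they differ: /ð/ is [+continuant] while /d/ is [−continuant]; /ð/ is [+distributed] while /d/ is [−distributed].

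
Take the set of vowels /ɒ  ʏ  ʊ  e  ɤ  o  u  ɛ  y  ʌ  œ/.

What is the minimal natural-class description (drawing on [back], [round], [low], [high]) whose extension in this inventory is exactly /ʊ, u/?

[+high, +back]

The class [+high], [+back] has exactly /ʊ, u/ as its extension in this inventory. No smaller conjunction from the listed features achieves this: [+back] alone would also admit /ɒ, ɤ, o, ʌ/; [+high] alone would also admit /ʏ, y/; and checking the remaining single features turns up none with this extension.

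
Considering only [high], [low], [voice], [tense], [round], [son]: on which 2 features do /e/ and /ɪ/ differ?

/e/ is the mid front unrounded tense vowel and /ɪ/ is the high front unrounded lax vowel. Both are [-low], [+voice], [-round], [+sonorant]. /e/ is [-high] while /ɪ/ is [+high]; /e/ is [+tense] while /ɪ/ is [-tense], so the distinguishing features are [high], [tense].

[high], [tense]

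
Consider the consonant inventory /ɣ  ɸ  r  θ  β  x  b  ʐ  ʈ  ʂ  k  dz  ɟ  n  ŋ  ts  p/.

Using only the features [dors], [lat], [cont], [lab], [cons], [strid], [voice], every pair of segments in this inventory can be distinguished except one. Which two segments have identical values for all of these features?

/ŋ/ (velar nasal) and /ɟ/ (voiced palatal stop) are both [+dorsal], [-lateral], [-continuant], [-labial], [+consonantal], [-strident], [+voice], so none of the listed features separates them. (They do differ in [sonorant], [nasal] and [back], which are not among the given features.) Every other pair in the inventory differs on at least one listed feature.

ŋ, ɟ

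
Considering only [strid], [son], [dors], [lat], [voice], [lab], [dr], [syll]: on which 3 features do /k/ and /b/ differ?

[voice], [labial], [dorsal]

/k/ is the voiceless velar stop and /b/ is the voiced bilabial stop. Both are [-strident], [-sonorant], [-lateral], [-delayed release], [-syllabic]. /k/ is [-voice] while /b/ is [+voice]; /k/ is [-labial] while /b/ is [+labial]; /k/ is [+dorsal] while /b/ is [-dorsal], so the distinguishing features are [voice], [labial], [dorsal].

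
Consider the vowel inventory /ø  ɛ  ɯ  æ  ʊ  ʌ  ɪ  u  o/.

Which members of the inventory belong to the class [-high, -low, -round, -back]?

Eliminate segments failing any feature: /ø, o/ are [+round]; /ɯ, ʊ, ɪ, u/ are [+high]; /æ/ is [+low]; /ʌ/ is [+back]. The remaining /ɛ/ satisfy [-high], [-low], [-round], [-back].

ɛ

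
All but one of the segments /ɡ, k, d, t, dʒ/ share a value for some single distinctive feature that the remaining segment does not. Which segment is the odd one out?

/ɡ, d, t, k/ are all [−delayed release], but /dʒ/ (voiced postalveolar affricate) is [+delayed release]. No other single segment can be removed to leave a set sharing one feature value that the removed segment lacks, so /dʒ/ is the odd one out.

dʒ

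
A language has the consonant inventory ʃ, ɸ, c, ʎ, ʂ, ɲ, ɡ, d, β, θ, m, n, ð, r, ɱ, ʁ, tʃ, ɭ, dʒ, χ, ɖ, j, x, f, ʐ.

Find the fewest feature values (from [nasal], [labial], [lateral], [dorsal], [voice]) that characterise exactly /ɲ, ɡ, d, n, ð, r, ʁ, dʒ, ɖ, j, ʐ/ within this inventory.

The class [+voice], [−lateral], [−labial] has exactly /ɲ, ɡ, d, n, ð, r, ʁ, dʒ, ɖ, j, ʐ/ as its extension in this inventory. No smaller conjunction from the listed features achieves this: [−lateral, −labial] alone would also admit /ʃ, c, ʂ, θ, …/; [+voice, −labial] alone would also admit /ʎ, ɭ/; [+voice, −lateral] alone would also admit /β, m, ɱ/; and checking the remaining two-feature bundles turns up none with this extension.

[+voice, −lateral, −labial]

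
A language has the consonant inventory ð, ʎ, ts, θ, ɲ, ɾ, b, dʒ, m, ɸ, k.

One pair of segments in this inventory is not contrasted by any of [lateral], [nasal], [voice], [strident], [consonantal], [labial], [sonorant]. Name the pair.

/k/ (voiceless velar stop) and /θ/ (voiceless dental fricative) are both [−lateral], [−nasal], [−voice], [−strident], [+consonantal], [−labial], [−sonorant], so none of the listed features separates them. (They do differ in [continuant], [coronal] and [dorsal], which are not among the given features.) Every other pair in the inventory differs on at least one listed feature.

k, θ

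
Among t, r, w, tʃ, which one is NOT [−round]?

Every segment except /w/ is [−round]. /w/ (labial-velar glide) is [+round], so it is the exception.

w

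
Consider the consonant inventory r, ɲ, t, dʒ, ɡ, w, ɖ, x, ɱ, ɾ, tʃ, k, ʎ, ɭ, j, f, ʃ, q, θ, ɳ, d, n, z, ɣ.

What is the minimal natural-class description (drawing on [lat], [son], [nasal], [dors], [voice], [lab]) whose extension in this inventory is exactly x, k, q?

/x, k, q/ are all [−voice], [+dorsal], and no other segment in the inventory matches both values. Dropping any one of them over-generates: [+dorsal] alone would also admit /ɲ, ɡ, w, ʎ, …/; [−voice] alone would also admit /t, tʃ, f, ʃ, …/. No other single listed feature picks out exactly this set either, so fewer than two features will not do.

[−voice, +dors]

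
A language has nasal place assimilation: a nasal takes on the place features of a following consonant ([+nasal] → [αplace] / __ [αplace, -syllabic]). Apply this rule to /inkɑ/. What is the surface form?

/n/ sits before the [+dorsal] consonant /k/, so it takes on [+dorsal] and surfaces as /ŋ/. The rest of the form is unaffected: [iŋkɑ].

[iŋkɑ]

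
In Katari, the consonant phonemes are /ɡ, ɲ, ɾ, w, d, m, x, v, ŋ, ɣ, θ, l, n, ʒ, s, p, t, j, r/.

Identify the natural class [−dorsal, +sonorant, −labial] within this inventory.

Among the inventory, the [−dorsal] segments are /ɾ, d, m, v, θ, l, n, ʒ, s, p, t, r/.
Among these, [+sonorant] gives /ɾ, m, l, n, r/.
Then [−labial] leaves /ɾ, l, n, r/.

ɾ, l, n, r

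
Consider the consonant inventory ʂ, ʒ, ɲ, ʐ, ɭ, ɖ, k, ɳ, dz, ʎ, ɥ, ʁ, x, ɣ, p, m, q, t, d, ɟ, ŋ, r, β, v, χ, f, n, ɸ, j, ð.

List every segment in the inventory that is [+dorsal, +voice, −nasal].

Eliminate segments failing any feature: /ʂ, ʒ, ʐ, ɭ, ɖ, ɳ, dz, p, m, t, d, r, β, v, f, n, ɸ, ð/ are [−dorsal]; /ɲ, ŋ/ are [+nasal]; /k, x, q, χ/ are [−voice]. The remaining /ʎ, ɥ, ʁ, ɣ, ɟ, j/ satisfy [+dorsal], [+voice], [−nasal].

ʎ, ɥ, ʁ, ɣ, ɟ, j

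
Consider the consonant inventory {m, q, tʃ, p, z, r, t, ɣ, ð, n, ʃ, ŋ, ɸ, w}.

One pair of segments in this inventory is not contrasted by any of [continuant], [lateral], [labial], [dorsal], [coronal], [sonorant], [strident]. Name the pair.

/ʃ/ (voiceless postalveolar fricative) and /z/ (voiced alveolar fricative) are both [+continuant], [−lateral], [−labial], [−dorsal], [+coronal], [−sonorant], [+strident], so none of the listed features separates them. (They do differ in [voice], [anterior] and [distributed], which are not among the given features.) Every other pair in the inventory differs on at least one listed feature.

ʃ, z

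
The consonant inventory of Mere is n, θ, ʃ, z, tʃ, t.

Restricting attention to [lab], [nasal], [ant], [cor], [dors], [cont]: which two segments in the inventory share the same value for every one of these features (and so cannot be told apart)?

On the given features, /z/ and /θ/ have an identical profile: [−labial], [−nasal], [+anterior], [+coronal], [−dorsal], [+continuant]. No other two segments in the inventory coincide on all 6 features. (They do differ in [voice], [strident] and [distributed], which are not among the given features.)

z, θ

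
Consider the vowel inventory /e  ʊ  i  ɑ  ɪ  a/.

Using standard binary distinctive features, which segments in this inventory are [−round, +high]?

i, ɪ

Checking each segment against [−round], [+high]: /i/ (high front unrounded tense vowel), /ɪ/ (high front unrounded lax vowel) satisfy every feature; every other segment in the inventory fails at least one.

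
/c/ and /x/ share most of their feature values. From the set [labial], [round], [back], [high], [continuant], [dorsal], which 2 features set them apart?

[continuant], [back]

/c/ (voiceless palatal stop) and /x/ (voiceless velar fricative) agree on [−labial], [−round], [+high], [+dorsal]. They differ on [continuant] (/c/ [−], /x/ [+]), [back] (/c/ [−], /x/ [+]).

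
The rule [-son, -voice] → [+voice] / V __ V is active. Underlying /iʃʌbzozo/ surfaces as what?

/ʃ/ satisfies [-son, -voice] and sits in V __ V. The [+voice] counterpart of the voiceless postalveolar fricative is /ʒ/. Other segments in /iʃʌbzozo/ either fail the structural description or are not in the environment, so the surface form is [iʒʌbzozo].

[iʒʌbzozo]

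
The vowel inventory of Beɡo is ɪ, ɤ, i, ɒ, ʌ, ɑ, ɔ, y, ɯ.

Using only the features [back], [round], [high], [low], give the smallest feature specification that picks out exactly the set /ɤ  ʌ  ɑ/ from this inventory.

The class [−high], [−round] has exactly /ɤ, ʌ, ɑ/ as its extension in this inventory. No smaller conjunction from the listed features achieves this: [−round] alone would also admit /ɪ, i, ɯ/; [−high] alone would also admit /ɒ, ɔ/; and checking the remaining single features turns up none with this extension.

[−high, −round]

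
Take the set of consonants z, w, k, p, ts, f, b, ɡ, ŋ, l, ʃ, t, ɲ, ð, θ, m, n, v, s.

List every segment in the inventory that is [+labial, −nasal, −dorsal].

p, f, b, v

Eliminate segments failing any feature: /z, k, ts, ɡ, ŋ, l, ʃ, t, ɲ, ð, θ, n, s/ are [−labial]; /w/ is [+dorsal]; /m/ is [+nasal]. The remaining /p, f, b, v/ satisfy [+labial], [−nasal], [−dorsal].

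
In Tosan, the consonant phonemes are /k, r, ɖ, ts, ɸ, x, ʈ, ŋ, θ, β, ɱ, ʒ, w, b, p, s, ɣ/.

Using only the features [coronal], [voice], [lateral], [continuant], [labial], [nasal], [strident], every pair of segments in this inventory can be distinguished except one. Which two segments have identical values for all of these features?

w, β

On the given features, /w/ and /β/ have an identical profile: [-coronal], [+voice], [-lateral], [+continuant], [+labial], [-nasal], [-strident]. No other two segments in the inventory coincide on all 7 features. (They do differ in [sonorant], [round] and [dorsal], which are not among the given features.)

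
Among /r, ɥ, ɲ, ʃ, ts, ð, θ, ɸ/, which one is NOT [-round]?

Every segment except /ɥ/ is [-round]. /ɥ/ (labial-palatal glide) is [+round], so it is the exception.

ɥ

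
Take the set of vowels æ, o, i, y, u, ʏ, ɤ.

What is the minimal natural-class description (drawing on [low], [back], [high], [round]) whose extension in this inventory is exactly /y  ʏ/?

/y, ʏ/ are all [-back], [+round], and no other segment in the inventory matches both values. Dropping any one of them over-generates: [+round] alone would also admit /o, u/; [-back] alone would also admit /æ, i/. No other single listed feature picks out exactly this set either, so fewer than two features will not do.

[-back, +round]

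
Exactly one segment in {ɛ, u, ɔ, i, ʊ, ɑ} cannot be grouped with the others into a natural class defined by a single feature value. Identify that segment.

ɑ

[low] groups all but one: /ɛ, ɔ, u, i, ʊ/ share [−low] while /ɑ/ (low back unrounded vowel) alone is [+low]. Removing any other segment would not leave a single-feature class that excludes it.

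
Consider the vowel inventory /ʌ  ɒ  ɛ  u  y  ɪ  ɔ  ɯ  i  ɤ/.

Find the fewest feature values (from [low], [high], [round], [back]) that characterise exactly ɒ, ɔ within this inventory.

[−high, +round]

The class [−high], [+round] has exactly /ɒ, ɔ/ as its extension in this inventory. No smaller conjunction from the listed features achieves this: [+round] alone would also admit /u, y/; [−high] alone would also admit /ʌ, ɛ, ɤ/; and checking the remaining single features turns up none with this extension.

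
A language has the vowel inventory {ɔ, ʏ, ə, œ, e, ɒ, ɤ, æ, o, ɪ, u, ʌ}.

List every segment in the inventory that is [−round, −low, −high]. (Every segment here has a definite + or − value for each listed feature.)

ə, e, ɤ, ʌ

Checking each segment against [−round], [−low], [−high]: /ə/ (mid central vowel (schwa)), /e/ (mid front unrounded tense vowel), /ɤ/ (mid back unrounded tense vowel), /ʌ/ (mid back unrounded lax vowel) satisfy every feature; every other segment in the inventory fails at least one.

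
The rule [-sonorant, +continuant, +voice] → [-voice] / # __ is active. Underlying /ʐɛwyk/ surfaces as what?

/ʐ/ satisfies [-sonorant, +continuant, +voice] and sits in # __. The [-voice] counterpart of the voiced retroflex fricative is /ʂ/. Other segments in /ʐɛwyk/ either fail the structural description or are not in the environment, so the surface form is [ʂɛwyk].

[ʂɛwyk]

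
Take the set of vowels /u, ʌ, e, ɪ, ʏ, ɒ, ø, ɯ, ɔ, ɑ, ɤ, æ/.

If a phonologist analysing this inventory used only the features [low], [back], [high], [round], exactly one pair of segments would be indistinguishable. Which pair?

/ɤ/ (mid back unrounded tense vowel) and /ʌ/ (mid back unrounded lax vowel) are both [−low], [+back], [−high], [−round], so none of the listed features separates them. (They do differ in [tense], which is not among the given features.) Every other pair in the inventory differs on at least one listed feature.

ɤ, ʌ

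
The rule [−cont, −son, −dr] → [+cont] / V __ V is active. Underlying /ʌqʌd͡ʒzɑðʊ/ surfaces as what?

The only segment in the rule's environment that also matches [−cont, −son, −dr] is /q/. Applying [+continuant] turns the voiceless uvular stop into /χ/ (voiceless uvular fricative), giving [ʌχʌd͡ʒzɑðʊ].

[ʌχʌd͡ʒzɑðʊ]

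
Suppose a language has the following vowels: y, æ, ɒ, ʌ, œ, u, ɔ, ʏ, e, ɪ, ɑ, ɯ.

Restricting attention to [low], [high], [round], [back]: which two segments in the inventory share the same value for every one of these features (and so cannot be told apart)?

y, ʏ

On the given features, /y/ and /ʏ/ have an identical profile: [-low], [+high], [+round], [-back]. No other two segments in the inventory coincide on all 4 features. (They do differ in [tense], which is not among the given features.)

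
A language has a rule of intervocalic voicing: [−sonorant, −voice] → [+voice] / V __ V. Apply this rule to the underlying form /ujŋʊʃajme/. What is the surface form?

[ujŋʊʒajme]

/ʃ/ satisfies [−sonorant, −voice] and sits in V __ V. The [+voice] counterpart of the voiceless postalveolar fricative is /ʒ/. Other segments in /ujŋʊʃajme/ either fail the structural description or are not in the environment, so the surface form is [ujŋʊʒajme].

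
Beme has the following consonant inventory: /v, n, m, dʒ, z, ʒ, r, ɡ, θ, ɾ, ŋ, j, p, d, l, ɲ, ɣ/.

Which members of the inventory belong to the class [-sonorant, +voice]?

Eliminate segments failing any feature: /n, m, r, ɾ, ŋ, j, l, ɲ/ are [+sonorant]; /θ, p/ are [-voice]. The remaining /v, dʒ, z, ʒ, ɡ, d, ɣ/ satisfy [-sonorant], [+voice].

v, dʒ, z, ʒ, ɡ, d, ɣ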